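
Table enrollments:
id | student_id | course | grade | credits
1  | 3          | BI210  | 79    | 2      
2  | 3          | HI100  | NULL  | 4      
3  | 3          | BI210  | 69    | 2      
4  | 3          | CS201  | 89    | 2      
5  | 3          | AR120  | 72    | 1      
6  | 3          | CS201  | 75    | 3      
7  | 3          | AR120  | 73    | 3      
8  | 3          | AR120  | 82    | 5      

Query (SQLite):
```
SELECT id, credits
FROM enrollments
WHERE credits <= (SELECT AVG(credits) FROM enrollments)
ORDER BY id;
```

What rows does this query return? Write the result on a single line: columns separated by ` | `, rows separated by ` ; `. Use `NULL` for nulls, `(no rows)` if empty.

Scalar subquery: AVG(credits) over all enrollments rows = 2.75.
Keep rows where credits <= that value.

1 | 2 ; 3 | 2 ; 4 | 2 ; 5 | 1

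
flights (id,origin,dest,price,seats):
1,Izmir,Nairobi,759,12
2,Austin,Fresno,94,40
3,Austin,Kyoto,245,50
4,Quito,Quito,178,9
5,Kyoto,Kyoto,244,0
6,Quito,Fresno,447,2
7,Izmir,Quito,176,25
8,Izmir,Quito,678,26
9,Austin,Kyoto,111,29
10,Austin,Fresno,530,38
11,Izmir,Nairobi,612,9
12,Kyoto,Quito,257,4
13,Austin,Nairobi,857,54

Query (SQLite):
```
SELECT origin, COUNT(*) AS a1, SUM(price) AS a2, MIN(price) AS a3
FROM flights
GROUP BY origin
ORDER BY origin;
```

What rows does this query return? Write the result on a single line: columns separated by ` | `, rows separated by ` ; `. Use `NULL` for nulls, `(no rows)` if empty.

Austin | 5 | 1837 | 94 ; Izmir | 4 | 2225 | 176 ; Kyoto | 2 | 501 | 244 ; Quito | 2 | 625 | 178

Group flights by origin.
Per group compute: COUNT(*), SUM(price), MIN(price).
  Austin: ids {2, 3, 9, 10, 13} → COUNT(*)=5, SUM(price)=1837, MIN(price)=94
  Izmir: ids {1, 7, 8, 11} → COUNT(*)=4, SUM(price)=2225, MIN(price)=176
  Kyoto: ids {5, 12} → COUNT(*)=2, SUM(price)=501, MIN(price)=244
  Quito: ids {4, 6} → COUNT(*)=2, SUM(price)=625, MIN(price)=178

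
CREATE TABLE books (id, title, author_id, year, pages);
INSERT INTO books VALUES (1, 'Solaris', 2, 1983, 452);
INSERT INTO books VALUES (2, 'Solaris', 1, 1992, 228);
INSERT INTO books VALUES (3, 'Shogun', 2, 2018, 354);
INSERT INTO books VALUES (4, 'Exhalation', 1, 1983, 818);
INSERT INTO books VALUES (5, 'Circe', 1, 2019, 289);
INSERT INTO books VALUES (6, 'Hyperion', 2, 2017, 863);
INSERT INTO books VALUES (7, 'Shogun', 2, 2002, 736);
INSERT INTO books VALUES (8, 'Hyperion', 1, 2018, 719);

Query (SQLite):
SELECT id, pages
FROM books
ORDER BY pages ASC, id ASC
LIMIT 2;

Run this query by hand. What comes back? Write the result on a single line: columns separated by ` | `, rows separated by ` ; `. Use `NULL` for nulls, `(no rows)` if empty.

2 | 228 ; 5 | 289

Sort by pages asc, tiebreak id asc: (228, id=2), (289, id=5), (354, id=3), (452, id=1), (719, id=8) …. Take first 2.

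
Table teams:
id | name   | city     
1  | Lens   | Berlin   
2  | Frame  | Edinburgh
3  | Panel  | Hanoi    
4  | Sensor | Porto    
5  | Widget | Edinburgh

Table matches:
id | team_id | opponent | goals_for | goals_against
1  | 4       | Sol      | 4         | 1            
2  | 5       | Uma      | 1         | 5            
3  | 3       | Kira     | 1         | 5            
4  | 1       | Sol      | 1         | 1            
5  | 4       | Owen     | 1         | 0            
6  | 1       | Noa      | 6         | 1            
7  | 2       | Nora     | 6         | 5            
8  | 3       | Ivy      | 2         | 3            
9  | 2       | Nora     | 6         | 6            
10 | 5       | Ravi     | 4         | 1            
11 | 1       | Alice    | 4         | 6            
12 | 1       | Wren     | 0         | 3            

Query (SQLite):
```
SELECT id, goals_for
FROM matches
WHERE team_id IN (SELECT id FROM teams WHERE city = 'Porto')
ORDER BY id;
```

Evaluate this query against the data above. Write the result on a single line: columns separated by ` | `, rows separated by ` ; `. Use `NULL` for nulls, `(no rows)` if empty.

1 | 4 ; 5 | 1

Inner query: teams.id where city = 'Porto'.
Outer: keep matches rows whose team_id is in that set.
Inner query → {4}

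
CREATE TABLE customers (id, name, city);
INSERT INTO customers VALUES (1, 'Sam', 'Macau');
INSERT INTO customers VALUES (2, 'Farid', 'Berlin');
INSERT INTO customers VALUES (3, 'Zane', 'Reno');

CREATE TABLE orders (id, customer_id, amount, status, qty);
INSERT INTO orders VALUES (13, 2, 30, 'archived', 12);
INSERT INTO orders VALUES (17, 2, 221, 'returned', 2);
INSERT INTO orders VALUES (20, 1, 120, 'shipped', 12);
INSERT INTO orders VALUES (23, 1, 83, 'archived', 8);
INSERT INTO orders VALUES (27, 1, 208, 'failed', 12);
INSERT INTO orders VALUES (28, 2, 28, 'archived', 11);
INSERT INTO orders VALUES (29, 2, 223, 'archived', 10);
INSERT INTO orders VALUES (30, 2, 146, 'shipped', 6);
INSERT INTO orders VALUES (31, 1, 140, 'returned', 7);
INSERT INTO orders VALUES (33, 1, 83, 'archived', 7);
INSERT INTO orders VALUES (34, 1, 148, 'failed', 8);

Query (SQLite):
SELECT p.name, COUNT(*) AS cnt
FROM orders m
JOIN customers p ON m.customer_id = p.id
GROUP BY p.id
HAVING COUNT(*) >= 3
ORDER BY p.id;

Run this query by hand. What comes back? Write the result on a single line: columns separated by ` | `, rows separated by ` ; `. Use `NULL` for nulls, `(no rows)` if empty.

Sam | 6 ; Farid | 5

Join each orders row to its customers via customer_id.
Group joined rows by customers.id; compute COUNT(*) per group.
HAVING: keep groups with count ≥ 3.
  1: ids {20, 23, 27, 31, 33, 34} → COUNT(*)=6
  2: ids {13, 17, 28, 29, 30} → COUNT(*)=5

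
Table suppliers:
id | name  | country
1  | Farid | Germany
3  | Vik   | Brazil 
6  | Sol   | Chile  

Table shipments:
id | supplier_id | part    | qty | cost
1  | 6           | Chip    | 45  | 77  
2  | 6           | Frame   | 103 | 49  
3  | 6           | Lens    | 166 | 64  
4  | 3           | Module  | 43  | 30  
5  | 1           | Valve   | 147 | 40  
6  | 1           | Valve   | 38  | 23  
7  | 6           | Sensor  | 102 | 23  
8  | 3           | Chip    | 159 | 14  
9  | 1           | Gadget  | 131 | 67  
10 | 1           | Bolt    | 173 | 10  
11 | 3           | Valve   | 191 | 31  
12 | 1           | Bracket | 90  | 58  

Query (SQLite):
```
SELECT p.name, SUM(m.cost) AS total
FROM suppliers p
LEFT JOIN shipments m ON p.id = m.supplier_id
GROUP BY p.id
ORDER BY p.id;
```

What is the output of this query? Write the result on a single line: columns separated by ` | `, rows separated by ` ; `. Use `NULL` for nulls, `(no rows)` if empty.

LEFT JOIN keeps every suppliers row; unmatched ones get NULL for shipments columns.
Group by suppliers.id and compute SUM(m.cost). SUM over an all-NULL group is NULL.
  1: ids {5, 6, 9, 10, 12} → SUM(m.cost)=198
  3: ids {4, 8, 11} → SUM(m.cost)=75
  6: ids {1, 2, 3, 7} → SUM(m.cost)=213

Farid | 198 ; Vik | 75 ; Sol | 213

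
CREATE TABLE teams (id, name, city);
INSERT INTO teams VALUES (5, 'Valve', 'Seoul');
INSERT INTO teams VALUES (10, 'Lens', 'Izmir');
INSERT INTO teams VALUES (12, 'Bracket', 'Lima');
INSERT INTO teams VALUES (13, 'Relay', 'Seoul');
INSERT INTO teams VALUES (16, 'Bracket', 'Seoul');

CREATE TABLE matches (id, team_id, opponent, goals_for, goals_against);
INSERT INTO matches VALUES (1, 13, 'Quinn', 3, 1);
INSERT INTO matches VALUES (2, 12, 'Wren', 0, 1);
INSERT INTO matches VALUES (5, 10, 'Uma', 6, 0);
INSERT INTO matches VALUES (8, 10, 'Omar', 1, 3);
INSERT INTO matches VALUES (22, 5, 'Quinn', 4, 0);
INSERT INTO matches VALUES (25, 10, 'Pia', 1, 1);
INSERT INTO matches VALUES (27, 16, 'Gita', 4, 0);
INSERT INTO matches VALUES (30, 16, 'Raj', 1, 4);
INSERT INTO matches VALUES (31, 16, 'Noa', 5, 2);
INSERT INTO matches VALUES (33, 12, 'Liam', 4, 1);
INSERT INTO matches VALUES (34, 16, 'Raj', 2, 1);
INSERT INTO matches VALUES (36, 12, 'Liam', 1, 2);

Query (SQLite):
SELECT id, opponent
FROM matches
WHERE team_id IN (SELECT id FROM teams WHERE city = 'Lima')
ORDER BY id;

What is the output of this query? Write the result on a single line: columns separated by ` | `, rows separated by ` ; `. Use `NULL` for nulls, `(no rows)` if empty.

2 | Wren ; 33 | Liam ; 36 | Liam

Inner query: teams.id where city = 'Lima'.
Outer: keep matches rows whose team_id is in that set.
Inner query → {12}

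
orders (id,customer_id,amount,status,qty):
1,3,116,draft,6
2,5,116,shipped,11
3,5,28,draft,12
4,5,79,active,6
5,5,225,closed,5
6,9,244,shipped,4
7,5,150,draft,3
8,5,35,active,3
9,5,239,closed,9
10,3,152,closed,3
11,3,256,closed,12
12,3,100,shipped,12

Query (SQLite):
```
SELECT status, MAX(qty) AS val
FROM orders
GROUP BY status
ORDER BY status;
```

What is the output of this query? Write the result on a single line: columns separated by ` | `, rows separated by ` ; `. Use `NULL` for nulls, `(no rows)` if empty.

active | 6 ; closed | 12 ; draft | 12 ; shipped | 12

Partition orders by status; compute MAX(qty) within each group.
  active: ids {4, 8} → MAX(qty)=6
  closed: ids {5, 9, 10, 11} → MAX(qty)=12
  draft: ids {1, 3, 7} → MAX(qty)=12
  shipped: ids {2, 6, 12} → MAX(qty)=12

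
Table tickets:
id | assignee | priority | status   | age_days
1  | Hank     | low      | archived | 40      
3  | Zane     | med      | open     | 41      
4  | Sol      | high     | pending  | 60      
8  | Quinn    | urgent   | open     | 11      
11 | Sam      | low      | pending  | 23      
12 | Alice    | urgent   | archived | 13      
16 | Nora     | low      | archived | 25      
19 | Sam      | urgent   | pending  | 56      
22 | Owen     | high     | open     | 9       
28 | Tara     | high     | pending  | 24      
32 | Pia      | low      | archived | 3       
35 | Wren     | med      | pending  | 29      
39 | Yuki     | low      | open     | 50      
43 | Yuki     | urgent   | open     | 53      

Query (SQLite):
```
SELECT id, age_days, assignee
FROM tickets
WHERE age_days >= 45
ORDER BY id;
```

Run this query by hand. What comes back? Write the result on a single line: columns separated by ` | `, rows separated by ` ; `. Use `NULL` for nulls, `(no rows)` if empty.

age_days >= 45: ids {4, 19, 39, 43}

4 | 60 | Sol ; 19 | 56 | Sam ; 39 | 50 | Yuki ; 43 | 53 | Yuki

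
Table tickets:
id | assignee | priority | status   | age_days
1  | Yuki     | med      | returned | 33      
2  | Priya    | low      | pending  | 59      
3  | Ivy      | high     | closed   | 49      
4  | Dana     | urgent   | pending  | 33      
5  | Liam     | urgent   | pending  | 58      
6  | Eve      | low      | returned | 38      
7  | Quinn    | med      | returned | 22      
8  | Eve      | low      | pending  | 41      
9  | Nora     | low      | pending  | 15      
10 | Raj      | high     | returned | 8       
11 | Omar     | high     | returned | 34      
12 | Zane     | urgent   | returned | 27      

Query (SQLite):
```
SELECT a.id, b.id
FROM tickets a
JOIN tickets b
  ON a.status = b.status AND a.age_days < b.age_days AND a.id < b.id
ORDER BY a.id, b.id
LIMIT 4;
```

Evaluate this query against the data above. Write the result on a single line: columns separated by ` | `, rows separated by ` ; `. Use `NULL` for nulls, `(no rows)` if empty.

1 | 6 ; 1 | 11 ; 4 | 5 ; 4 | 8

Pairs (a,b) with same status, a.age_days < b.age_days, a.id < b.id.
status groups: closed:{3} pending:{2,4,5,8,9} returned:{1,6,7,10,11,12}
Ordered by (a.id, b.id); first 4.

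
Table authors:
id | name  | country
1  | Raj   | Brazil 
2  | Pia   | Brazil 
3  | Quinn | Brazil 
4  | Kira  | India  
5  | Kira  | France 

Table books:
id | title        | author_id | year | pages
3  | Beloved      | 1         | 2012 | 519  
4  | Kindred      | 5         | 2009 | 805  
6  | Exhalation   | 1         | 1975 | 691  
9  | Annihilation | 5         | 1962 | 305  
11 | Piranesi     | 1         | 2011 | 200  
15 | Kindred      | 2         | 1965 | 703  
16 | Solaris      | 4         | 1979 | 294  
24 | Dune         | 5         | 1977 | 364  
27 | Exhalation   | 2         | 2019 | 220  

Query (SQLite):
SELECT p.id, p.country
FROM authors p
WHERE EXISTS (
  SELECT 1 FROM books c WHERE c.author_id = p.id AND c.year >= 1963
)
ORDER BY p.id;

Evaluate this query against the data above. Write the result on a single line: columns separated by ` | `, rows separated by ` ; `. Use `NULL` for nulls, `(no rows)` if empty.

For each authors row, check whether any books with matching author_id has year >= 1963.
Keep rows where that is true.

1 | Brazil ; 2 | Brazil ; 4 | India ; 5 | France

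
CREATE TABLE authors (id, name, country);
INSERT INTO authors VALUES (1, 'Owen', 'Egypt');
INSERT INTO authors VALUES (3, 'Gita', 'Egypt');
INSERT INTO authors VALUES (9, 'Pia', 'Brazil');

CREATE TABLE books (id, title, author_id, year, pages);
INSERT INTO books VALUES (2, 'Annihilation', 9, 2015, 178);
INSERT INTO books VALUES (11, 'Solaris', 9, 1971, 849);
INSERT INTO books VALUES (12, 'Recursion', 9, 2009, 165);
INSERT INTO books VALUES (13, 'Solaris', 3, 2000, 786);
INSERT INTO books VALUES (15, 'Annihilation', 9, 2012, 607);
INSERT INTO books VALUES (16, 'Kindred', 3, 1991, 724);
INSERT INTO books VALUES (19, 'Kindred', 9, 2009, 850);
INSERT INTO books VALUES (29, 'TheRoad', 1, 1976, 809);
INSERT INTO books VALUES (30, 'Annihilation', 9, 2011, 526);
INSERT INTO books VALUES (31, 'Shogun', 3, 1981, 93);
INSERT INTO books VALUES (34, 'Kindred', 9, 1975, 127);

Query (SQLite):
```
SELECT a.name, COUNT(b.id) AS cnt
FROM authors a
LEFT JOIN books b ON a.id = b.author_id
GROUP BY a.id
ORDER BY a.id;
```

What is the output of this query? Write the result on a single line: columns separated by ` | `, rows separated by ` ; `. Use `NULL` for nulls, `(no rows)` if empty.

LEFT JOIN keeps every authors row; unmatched ones get NULL for books columns.
Group by authors.id and compute COUNT(b.id). COUNT(col) of an all-NULL group is 0.
  1: ids {29} → COUNT(b.id)=1
  3: ids {13, 16, 31} → COUNT(b.id)=3
  9: ids {2, 11, 12, 15, 19, 30, 34} → COUNT(b.id)=7

Owen | 1 ; Gita | 3 ; Pia | 7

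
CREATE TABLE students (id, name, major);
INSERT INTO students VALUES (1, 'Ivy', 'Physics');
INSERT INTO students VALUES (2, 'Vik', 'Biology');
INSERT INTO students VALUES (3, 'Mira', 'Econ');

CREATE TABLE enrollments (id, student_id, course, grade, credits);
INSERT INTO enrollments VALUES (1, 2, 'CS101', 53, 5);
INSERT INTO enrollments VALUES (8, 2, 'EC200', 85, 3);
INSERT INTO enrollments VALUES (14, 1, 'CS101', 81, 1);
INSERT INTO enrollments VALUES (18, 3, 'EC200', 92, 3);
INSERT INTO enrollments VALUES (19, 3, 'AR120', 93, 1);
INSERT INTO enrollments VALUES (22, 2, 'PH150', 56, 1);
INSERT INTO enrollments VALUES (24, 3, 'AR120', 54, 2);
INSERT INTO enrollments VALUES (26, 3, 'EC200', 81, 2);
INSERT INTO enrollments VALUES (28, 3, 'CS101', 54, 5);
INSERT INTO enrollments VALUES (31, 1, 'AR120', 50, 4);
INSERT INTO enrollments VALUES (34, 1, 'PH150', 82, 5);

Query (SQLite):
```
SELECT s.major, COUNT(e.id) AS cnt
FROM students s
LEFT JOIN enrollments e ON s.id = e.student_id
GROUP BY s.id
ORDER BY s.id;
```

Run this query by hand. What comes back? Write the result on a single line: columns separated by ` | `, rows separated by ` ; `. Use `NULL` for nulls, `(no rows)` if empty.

LEFT JOIN keeps every students row; unmatched ones get NULL for enrollments columns.
Group by students.id and compute COUNT(e.id). COUNT(col) of an all-NULL group is 0.
  1: ids {14, 31, 34} → COUNT(e.id)=3
  2: ids {1, 8, 22} → COUNT(e.id)=3
  3: ids {18, 19, 24, 26, 28} → COUNT(e.id)=5

Physics | 3 ; Biology | 3 ; Econ | 5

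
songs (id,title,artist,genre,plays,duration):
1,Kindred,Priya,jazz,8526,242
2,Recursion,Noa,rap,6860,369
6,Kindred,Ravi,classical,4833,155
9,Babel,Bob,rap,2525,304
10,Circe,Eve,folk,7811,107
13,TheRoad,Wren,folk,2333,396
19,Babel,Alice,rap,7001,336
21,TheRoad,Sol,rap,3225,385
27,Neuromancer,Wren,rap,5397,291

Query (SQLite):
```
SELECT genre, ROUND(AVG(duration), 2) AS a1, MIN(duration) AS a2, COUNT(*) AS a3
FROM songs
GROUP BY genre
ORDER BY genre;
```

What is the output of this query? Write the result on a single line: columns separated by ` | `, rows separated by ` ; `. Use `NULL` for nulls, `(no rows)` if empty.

Group songs by genre.
Per group compute: ROUND(AVG(duration), 2), MIN(duration), COUNT(*).
  classical: ids {6} → ROUND(AVG(duration), 2)=155, MIN(duration)=155, COUNT(*)=1
  folk: ids {10, 13} → ROUND(AVG(duration), 2)=251.5, MIN(duration)=107, COUNT(*)=2
  jazz: ids {1} → ROUND(AVG(duration), 2)=242, MIN(duration)=242, COUNT(*)=1
  rap: ids {2, 9, 19, 21, 27} → ROUND(AVG(duration), 2)=337, MIN(duration)=291, COUNT(*)=5

classical | 155 | 155 | 1 ; folk | 251.5 | 107 | 2 ; jazz | 242 | 242 | 1 ; rap | 337 | 291 | 5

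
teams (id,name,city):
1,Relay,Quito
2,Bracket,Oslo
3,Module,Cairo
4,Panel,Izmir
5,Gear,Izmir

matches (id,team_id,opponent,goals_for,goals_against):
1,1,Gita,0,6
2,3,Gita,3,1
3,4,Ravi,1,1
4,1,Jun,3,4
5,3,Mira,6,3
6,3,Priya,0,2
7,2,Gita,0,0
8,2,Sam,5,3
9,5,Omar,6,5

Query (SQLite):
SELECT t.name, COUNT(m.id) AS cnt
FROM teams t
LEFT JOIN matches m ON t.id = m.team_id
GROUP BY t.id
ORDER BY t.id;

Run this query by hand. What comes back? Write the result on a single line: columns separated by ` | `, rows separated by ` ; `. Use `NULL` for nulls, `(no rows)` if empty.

LEFT JOIN keeps every teams row; unmatched ones get NULL for matches columns.
Group by teams.id and compute COUNT(m.id). COUNT(col) of an all-NULL group is 0.
  1: ids {1, 4} → COUNT(m.id)=2
  2: ids {7, 8} → COUNT(m.id)=2
  3: ids {2, 5, 6} → COUNT(m.id)=3
  4: ids {3} → COUNT(m.id)=1
  5: ids {9} → COUNT(m.id)=1

Relay | 2 ; Bracket | 2 ; Module | 3 ; Panel | 1 ; Gear | 1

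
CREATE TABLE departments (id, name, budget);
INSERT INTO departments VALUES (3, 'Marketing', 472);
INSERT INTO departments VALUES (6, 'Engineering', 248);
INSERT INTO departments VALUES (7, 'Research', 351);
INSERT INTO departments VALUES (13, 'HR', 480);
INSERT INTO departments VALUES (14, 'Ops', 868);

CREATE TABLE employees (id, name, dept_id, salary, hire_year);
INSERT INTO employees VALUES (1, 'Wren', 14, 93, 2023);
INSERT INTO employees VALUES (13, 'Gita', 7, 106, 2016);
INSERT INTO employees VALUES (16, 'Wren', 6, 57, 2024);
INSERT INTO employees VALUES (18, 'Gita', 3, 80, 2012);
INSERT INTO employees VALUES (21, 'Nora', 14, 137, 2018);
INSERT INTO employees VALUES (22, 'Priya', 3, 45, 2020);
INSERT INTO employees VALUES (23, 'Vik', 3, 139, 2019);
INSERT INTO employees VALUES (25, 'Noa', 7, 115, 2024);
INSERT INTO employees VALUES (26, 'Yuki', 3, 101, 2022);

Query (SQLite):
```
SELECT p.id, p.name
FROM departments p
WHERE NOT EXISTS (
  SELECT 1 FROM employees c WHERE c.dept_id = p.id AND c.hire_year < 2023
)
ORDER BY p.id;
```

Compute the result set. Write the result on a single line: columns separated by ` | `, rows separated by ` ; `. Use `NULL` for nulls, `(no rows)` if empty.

6 | Engineering ; 13 | HR

For each departments row, check whether any employees with matching dept_id has hire_year < 2023.
Keep rows where that is false.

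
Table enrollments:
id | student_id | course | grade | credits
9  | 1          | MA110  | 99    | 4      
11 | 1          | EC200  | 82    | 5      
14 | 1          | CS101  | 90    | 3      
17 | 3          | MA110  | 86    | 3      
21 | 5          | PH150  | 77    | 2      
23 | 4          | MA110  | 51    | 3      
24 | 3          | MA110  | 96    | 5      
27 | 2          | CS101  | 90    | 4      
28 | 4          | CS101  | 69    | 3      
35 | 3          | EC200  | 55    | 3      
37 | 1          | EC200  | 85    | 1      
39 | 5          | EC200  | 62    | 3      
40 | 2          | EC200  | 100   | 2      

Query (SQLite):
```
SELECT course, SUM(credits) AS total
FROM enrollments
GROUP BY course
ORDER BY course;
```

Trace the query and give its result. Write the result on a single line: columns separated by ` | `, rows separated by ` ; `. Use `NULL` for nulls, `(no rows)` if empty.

Partition enrollments by course; compute SUM(credits) within each group.
  CS101: ids {14, 27, 28} → SUM(credits)=10
  EC200: ids {11, 35, 37, 39, 40} → SUM(credits)=14
  MA110: ids {9, 17, 23, 24} → SUM(credits)=15
  PH150: ids {21} → SUM(credits)=2

CS101 | 10 ; EC200 | 14 ; MA110 | 15 ; PH150 | 2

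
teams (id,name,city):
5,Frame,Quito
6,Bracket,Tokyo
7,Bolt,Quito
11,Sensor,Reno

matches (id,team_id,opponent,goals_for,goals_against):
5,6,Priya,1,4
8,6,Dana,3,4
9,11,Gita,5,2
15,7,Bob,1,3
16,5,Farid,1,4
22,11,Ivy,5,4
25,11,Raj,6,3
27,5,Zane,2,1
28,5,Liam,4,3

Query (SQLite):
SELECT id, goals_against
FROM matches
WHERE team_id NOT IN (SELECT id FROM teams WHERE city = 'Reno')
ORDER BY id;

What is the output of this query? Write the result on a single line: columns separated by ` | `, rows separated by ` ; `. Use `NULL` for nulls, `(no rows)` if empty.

5 | 4 ; 8 | 4 ; 15 | 3 ; 16 | 4 ; 27 | 1 ; 28 | 3

Inner query: teams.id where city = 'Reno'.
Outer: keep matches rows whose team_id is not in that set.
Inner query → {11}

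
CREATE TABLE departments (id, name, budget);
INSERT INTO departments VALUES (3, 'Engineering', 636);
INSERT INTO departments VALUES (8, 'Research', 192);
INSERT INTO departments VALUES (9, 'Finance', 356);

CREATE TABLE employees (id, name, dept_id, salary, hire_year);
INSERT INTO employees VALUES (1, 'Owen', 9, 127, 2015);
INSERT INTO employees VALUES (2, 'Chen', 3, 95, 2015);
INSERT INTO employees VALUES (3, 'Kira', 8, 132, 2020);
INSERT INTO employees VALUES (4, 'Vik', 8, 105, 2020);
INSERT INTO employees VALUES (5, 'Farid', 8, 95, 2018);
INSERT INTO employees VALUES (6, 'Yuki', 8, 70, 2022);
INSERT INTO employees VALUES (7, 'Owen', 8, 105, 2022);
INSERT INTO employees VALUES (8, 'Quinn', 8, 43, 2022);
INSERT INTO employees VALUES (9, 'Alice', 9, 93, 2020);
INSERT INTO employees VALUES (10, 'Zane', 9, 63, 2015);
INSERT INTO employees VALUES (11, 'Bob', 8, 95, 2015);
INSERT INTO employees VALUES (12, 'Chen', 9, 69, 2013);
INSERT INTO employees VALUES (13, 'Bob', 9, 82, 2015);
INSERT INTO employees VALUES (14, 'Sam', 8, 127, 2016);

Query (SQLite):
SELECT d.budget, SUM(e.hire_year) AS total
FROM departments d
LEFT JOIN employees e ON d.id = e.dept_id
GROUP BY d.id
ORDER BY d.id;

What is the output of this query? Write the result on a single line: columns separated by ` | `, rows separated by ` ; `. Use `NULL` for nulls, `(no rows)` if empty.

LEFT JOIN keeps every departments row; unmatched ones get NULL for employees columns.
Group by departments.id and compute SUM(e.hire_year). SUM over an all-NULL group is NULL.
  3: ids {2} → SUM(e.hire_year)=2015
  8: ids {3, 4, 5, 6, 7, 8, 11, 14} → SUM(e.hire_year)=16155
  9: ids {1, 9, 10, 12, 13} → SUM(e.hire_year)=10078

636 | 2015 ; 192 | 16155 ; 356 | 10078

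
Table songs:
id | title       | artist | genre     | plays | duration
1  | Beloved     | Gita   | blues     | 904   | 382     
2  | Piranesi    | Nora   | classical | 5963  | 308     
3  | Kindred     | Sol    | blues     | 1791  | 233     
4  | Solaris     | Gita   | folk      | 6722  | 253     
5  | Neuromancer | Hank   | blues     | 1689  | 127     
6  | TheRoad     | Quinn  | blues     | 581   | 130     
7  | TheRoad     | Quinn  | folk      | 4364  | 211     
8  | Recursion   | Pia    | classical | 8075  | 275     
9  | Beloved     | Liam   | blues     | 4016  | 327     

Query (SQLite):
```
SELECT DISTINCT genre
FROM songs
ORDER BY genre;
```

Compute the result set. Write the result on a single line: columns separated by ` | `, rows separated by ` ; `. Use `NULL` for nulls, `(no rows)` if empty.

Collect distinct genre values from songs.

blues ; classical ; folk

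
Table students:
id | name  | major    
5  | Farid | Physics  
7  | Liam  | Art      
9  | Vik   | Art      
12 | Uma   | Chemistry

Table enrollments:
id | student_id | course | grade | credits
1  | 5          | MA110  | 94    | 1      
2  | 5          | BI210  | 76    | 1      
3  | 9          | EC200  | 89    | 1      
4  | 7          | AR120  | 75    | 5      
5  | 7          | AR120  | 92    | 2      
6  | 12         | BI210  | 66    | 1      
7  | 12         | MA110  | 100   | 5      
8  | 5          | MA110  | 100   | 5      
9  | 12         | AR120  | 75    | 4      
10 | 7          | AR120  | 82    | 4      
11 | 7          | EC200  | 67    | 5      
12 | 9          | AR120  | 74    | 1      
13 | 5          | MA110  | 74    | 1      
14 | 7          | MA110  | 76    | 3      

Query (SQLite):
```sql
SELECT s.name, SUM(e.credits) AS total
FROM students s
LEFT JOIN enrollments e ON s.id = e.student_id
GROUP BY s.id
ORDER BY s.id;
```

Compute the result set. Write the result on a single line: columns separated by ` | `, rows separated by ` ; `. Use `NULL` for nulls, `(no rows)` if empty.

Farid | 8 ; Liam | 19 ; Vik | 2 ; Uma | 10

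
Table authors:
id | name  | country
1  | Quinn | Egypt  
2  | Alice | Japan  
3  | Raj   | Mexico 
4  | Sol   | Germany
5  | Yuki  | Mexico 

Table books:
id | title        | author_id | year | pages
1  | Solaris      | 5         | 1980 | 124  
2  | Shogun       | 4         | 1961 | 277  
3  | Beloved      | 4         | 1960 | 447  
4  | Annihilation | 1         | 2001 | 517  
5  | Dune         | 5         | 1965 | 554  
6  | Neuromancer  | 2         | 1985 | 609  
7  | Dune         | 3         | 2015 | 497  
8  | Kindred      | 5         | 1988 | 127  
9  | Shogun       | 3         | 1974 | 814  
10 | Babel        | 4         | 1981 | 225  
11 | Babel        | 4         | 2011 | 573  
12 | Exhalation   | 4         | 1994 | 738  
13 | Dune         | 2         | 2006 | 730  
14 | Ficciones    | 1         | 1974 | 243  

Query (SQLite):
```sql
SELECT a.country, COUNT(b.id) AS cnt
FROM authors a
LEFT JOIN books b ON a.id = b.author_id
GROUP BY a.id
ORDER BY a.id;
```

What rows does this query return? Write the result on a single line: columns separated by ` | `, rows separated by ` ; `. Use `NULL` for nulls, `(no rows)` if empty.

Egypt | 2 ; Japan | 2 ; Mexico | 2 ; Germany | 5 ; Mexico | 3

LEFT JOIN keeps every authors row; unmatched ones get NULL for books columns.
Group by authors.id and compute COUNT(b.id). COUNT(col) of an all-NULL group is 0.
  1: ids {4, 14} → COUNT(b.id)=2
  2: ids {6, 13} → COUNT(b.id)=2
  3: ids {7, 9} → COUNT(b.id)=2
  4: ids {2, 3, 10, 11, 12} → COUNT(b.id)=5
  5: ids {1, 5, 8} → COUNT(b.id)=3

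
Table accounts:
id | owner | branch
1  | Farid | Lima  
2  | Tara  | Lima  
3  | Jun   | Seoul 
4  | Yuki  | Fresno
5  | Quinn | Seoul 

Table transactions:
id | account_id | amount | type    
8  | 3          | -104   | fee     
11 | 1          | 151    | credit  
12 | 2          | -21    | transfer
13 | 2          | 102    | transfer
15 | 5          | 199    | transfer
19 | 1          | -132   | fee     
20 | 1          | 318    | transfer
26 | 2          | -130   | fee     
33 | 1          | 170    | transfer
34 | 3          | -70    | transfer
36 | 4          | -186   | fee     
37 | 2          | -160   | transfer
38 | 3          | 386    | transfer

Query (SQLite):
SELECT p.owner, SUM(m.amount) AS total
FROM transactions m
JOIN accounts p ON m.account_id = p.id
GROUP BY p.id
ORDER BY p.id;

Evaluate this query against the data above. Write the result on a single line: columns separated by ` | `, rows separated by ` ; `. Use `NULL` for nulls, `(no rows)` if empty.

Join each transactions row to its accounts via account_id.
Group joined rows by accounts.id; compute SUM(m.amount) per group.
  1: ids {11, 19, 20, 33} → SUM(m.amount)=507
  2: ids {12, 13, 26, 37} → SUM(m.amount)=-209
  3: ids {8, 34, 38} → SUM(m.amount)=212
  4: ids {36} → SUM(m.amount)=-186
  5: ids {15} → SUM(m.amount)=199

Farid | 507 ; Tara | -209 ; Jun | 212 ; Yuki | -186 ; Quinn | 199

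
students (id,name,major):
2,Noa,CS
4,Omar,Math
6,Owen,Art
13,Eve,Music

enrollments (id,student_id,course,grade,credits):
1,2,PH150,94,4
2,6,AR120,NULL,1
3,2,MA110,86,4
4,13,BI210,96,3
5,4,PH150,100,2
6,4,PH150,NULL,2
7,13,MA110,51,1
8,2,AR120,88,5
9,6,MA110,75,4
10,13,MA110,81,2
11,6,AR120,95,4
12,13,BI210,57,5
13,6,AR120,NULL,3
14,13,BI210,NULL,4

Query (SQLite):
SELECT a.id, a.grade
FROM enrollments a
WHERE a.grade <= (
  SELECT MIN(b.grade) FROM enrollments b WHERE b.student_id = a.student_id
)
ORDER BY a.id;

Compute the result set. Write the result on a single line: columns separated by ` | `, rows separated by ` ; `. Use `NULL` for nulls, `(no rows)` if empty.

For each enrollments row a, compute MIN(grade) over rows sharing a.student_id.
Keep row a if a.grade <= that per-group MIN.
  student_id=2: MIN(grade) = 86
  student_id=4: MIN(grade) = 100
  student_id=6: MIN(grade) = 75
  student_id=13: MIN(grade) = 51

3 | 86 ; 5 | 100 ; 7 | 51 ; 9 | 75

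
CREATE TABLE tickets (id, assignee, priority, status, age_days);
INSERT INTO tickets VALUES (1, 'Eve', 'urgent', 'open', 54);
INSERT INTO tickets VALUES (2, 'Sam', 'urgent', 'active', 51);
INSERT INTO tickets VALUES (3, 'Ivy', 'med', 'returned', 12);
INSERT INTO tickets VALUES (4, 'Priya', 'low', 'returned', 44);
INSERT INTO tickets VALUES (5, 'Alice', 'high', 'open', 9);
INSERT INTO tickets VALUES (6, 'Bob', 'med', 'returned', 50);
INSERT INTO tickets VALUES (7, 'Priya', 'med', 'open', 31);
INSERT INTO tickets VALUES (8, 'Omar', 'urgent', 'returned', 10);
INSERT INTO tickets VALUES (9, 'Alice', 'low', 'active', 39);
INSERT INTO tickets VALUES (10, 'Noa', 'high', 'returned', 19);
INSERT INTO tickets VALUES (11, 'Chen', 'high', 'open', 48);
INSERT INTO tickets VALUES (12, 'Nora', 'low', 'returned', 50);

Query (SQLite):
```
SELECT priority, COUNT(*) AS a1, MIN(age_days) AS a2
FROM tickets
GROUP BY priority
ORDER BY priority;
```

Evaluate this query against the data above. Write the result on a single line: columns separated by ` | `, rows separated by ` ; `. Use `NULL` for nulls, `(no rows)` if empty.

Group tickets by priority.
Per group compute: COUNT(*), MIN(age_days).
  high: ids {5, 10, 11} → COUNT(*)=3, MIN(age_days)=9
  low: ids {4, 9, 12} → COUNT(*)=3, MIN(age_days)=39
  med: ids {3, 6, 7} → COUNT(*)=3, MIN(age_days)=12
  urgent: ids {1, 2, 8} → COUNT(*)=3, MIN(age_days)=10

high | 3 | 9 ; low | 3 | 39 ; med | 3 | 12 ; urgent | 3 | 10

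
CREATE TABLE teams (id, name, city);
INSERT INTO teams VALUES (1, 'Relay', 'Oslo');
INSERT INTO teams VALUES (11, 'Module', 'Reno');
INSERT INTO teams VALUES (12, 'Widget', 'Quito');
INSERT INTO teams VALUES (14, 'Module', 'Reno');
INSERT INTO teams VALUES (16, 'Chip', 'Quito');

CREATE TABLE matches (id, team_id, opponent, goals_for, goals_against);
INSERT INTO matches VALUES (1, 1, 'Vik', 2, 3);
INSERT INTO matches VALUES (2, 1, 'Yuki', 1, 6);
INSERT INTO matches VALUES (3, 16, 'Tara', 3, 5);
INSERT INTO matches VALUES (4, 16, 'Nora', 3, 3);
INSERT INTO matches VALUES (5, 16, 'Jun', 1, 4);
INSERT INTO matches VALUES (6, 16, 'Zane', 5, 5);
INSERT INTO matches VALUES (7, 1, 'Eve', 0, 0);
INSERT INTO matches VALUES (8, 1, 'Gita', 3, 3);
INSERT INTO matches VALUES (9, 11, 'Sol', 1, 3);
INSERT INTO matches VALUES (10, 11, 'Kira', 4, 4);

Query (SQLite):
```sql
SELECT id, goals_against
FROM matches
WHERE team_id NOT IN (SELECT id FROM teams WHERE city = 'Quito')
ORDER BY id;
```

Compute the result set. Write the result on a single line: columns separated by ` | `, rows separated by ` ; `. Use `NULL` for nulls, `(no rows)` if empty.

Inner query: teams.id where city = 'Quito'.
Outer: keep matches rows whose team_id is not in that set.
Inner query → {12, 16}

1 | 3 ; 2 | 6 ; 7 | 0 ; 8 | 3 ; 9 | 3 ; 10 | 4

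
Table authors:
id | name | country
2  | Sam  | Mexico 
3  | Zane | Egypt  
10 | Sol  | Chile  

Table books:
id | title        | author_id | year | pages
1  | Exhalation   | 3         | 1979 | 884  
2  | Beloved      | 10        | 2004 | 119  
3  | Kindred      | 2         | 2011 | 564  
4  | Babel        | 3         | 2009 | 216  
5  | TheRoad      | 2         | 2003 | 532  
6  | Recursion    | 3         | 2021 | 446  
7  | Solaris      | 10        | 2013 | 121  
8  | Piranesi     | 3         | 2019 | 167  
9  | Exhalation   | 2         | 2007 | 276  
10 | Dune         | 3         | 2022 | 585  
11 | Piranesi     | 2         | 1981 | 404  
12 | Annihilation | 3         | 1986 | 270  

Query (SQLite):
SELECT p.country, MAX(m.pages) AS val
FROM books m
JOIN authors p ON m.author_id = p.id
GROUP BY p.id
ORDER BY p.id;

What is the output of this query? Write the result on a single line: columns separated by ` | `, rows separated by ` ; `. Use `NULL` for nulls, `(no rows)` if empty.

Mexico | 564 ; Egypt | 884 ; Chile | 121

Join each books row to its authors via author_id.
Group joined rows by authors.id; compute MAX(m.pages) per group.
  2: ids {3, 5, 9, 11} → MAX(m.pages)=564
  3: ids {1, 4, 6, 8, 10, 12} → MAX(m.pages)=884
  10: ids {2, 7} → MAX(m.pages)=121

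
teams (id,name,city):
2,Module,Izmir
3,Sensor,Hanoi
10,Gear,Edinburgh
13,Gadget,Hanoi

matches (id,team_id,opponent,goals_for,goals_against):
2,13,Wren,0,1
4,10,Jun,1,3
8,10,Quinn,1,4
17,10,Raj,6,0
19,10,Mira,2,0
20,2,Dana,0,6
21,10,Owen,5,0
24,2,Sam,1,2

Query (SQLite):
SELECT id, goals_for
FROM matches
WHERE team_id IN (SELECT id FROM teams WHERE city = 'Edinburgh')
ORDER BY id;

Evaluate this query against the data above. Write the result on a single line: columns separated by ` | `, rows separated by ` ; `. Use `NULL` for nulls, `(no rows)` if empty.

Inner query: teams.id where city = 'Edinburgh'.
Outer: keep matches rows whose team_id is in that set.
Inner query → {10}

4 | 1 ; 8 | 1 ; 17 | 6 ; 19 | 2 ; 21 | 5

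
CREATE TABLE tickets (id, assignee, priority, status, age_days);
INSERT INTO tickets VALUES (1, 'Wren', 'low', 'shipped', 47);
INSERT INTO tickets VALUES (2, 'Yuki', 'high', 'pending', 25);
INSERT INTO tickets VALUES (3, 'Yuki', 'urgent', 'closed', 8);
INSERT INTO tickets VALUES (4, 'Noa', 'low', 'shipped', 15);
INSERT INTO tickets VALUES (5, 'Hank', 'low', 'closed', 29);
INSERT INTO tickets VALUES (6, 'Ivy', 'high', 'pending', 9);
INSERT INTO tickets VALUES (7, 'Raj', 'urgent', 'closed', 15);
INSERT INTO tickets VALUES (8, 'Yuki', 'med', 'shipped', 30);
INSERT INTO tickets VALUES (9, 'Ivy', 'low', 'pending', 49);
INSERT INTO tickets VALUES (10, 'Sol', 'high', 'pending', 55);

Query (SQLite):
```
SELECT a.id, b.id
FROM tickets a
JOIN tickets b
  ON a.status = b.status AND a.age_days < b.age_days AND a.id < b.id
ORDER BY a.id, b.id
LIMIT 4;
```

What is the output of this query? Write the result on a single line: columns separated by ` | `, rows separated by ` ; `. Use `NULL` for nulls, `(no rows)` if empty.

2 | 9 ; 2 | 10 ; 3 | 5 ; 3 | 7

Pairs (a,b) with same status, a.age_days < b.age_days, a.id < b.id.
status groups: closed:{3,5,7} pending:{2,6,9,10} shipped:{1,4,8}
Ordered by (a.id, b.id); first 4.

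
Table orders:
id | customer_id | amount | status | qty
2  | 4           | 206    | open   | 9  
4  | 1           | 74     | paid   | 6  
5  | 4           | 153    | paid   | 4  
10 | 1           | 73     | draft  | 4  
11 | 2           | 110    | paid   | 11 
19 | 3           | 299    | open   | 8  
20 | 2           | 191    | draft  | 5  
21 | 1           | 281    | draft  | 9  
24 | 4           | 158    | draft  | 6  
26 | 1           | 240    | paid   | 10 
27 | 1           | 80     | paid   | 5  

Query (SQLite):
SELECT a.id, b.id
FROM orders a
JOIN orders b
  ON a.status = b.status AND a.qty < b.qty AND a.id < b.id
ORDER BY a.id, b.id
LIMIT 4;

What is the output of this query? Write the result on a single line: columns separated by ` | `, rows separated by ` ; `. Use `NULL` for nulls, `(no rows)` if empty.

Pairs (a,b) with same status, a.qty < b.qty, a.id < b.id.
status groups: draft:{10,20,21,24} open:{2,19} paid:{4,5,11,26,27}
Ordered by (a.id, b.id); first 4.

4 | 11 ; 4 | 26 ; 5 | 11 ; 5 | 26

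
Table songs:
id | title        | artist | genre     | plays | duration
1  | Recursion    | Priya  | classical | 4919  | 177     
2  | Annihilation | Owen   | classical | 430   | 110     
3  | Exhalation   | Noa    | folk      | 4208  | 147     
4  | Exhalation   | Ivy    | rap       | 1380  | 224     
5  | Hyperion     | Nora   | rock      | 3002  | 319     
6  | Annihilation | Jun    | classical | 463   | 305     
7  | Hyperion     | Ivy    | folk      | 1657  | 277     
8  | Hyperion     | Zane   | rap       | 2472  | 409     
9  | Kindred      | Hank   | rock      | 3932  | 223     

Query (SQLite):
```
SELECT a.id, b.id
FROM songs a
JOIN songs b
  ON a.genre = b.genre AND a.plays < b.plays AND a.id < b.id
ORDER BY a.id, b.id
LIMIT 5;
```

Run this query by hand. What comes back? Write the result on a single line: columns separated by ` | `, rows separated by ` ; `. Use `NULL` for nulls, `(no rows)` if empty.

2 | 6 ; 4 | 8 ; 5 | 9

Pairs (a,b) with same genre, a.plays < b.plays, a.id < b.id.
genre groups: classical:{1,2,6} folk:{3,7} rap:{4,8} rock:{5,9}
Ordered by (a.id, b.id); first 5.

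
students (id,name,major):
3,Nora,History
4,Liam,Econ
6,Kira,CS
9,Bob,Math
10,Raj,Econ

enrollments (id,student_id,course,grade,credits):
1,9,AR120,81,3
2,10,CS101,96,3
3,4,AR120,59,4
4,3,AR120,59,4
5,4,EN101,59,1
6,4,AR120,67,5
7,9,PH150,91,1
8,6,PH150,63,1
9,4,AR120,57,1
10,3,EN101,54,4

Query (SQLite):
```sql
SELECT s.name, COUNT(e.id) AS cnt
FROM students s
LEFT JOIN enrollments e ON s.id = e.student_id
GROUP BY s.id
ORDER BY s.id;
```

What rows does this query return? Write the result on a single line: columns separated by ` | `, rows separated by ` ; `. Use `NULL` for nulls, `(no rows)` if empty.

LEFT JOIN keeps every students row; unmatched ones get NULL for enrollments columns.
Group by students.id and compute COUNT(e.id). COUNT(col) of an all-NULL group is 0.
  3: ids {4, 10} → COUNT(e.id)=2
  4: ids {3, 5, 6, 9} → COUNT(e.id)=4
  6: ids {8} → COUNT(e.id)=1
  9: ids {1, 7} → COUNT(e.id)=2
  10: ids {2} → COUNT(e.id)=1

Nora | 2 ; Liam | 4 ; Kira | 1 ; Bob | 2 ; Raj | 1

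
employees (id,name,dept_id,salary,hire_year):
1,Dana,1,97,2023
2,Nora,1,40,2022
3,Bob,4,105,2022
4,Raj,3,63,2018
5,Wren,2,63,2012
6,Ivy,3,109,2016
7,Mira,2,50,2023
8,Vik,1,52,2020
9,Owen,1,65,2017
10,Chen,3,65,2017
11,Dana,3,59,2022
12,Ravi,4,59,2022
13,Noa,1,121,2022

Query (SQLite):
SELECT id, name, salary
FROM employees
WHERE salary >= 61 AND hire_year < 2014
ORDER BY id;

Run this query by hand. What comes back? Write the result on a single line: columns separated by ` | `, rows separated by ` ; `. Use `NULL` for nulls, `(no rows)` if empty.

salary >= 61: ids {1, 3, 4, 5, 6, 9, 10, 13}
hire_year < 2014: ids {5}
Combine with AND.

5 | Wren | 63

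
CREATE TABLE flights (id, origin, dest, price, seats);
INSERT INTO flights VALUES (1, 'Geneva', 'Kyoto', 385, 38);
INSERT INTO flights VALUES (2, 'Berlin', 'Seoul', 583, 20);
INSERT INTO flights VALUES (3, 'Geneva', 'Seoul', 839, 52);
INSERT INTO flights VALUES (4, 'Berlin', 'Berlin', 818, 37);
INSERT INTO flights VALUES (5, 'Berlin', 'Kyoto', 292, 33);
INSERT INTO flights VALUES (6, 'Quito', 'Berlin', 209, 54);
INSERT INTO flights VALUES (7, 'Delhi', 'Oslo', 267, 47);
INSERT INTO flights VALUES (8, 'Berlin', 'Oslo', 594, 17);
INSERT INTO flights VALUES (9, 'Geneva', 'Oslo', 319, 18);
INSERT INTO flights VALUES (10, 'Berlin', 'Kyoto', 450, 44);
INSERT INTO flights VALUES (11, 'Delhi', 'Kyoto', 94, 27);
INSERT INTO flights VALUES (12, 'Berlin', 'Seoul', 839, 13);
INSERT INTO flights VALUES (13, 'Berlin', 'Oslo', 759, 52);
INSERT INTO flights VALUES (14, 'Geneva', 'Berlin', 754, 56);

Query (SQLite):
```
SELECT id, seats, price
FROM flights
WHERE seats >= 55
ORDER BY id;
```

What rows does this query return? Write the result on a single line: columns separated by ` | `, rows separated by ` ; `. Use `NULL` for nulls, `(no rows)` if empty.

14 | 56 | 754

seats >= 55: ids {14}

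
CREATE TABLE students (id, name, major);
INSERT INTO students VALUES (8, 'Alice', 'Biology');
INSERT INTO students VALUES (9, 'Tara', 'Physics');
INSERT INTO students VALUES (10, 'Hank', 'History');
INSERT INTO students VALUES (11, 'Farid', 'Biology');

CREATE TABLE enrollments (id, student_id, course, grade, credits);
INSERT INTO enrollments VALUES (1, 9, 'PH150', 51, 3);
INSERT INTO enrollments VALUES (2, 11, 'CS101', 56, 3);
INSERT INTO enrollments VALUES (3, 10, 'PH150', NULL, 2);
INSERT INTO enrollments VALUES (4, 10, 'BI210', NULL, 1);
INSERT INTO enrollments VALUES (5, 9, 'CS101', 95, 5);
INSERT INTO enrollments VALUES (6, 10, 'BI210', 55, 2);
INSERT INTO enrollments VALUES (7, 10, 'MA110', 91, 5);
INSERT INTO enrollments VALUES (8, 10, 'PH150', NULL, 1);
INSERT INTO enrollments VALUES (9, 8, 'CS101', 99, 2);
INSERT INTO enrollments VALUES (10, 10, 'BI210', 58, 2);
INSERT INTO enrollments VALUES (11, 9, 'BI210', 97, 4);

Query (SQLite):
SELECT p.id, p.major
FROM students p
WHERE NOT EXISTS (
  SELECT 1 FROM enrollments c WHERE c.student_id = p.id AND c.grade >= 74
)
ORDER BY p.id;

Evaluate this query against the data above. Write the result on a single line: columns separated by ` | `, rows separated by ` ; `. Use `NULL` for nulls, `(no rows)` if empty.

For each students row, check whether any enrollments with matching student_id has grade >= 74.
Keep rows where that is false.

11 | Biology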